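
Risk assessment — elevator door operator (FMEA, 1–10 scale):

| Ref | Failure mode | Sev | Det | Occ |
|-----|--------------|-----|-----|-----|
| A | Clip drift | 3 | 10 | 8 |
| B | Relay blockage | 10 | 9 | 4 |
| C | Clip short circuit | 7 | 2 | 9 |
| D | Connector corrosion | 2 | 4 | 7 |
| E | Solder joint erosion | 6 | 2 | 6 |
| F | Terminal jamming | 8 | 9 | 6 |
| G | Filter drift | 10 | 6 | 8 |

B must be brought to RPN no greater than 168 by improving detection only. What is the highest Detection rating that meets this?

B: S=10, O=4, D=9 → current RPN = 360.
Fixed product = 40. Need 40 × D ≤ 168, so D ≤ 168/40 = 4.20.
Maximum integer Detection rating = 4 (gives RPN 160; D=5 would give 200 > 168).

4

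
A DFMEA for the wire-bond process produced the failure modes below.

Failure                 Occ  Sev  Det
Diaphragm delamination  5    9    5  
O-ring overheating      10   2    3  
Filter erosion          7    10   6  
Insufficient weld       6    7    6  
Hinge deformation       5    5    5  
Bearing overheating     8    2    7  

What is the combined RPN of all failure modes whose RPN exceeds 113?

1022

RPN = Severity × Occurrence × Detection:
  Diaphragm delamination: 9 × 5 × 5 = 225
  O-ring overheating: 2 × 10 × 3 = 60
  Filter erosion: 10 × 7 × 6 = 420
  Insufficient weld: 7 × 6 × 6 = 252
  Hinge deformation: 5 × 5 × 5 = 125
  Bearing overheating: 2 × 8 × 7 = 112
RPN > 113: Diaphragm delamination (225), Filter erosion (420), Insufficient weld (252), Hinge deformation (125).
Sum: 225 + 420 + 252 + 125 = 1022.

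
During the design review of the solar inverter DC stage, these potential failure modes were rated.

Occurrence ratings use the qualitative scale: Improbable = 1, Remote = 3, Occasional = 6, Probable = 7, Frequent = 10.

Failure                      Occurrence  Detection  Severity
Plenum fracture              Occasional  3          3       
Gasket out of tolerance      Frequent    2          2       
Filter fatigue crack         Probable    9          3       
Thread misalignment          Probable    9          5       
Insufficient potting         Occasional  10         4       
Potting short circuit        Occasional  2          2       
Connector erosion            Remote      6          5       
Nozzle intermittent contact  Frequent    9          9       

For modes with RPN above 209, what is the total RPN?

1365

RPN = Severity × Occurrence × Detection:
  Plenum fracture: 3 × 6 × 3 = 54
  Gasket out of tolerance: 2 × 10 × 2 = 40
  Filter fatigue crack: 3 × 7 × 9 = 189
  Thread misalignment: 5 × 7 × 9 = 315
  Insufficient potting: 4 × 6 × 10 = 240
  Potting short circuit: 2 × 6 × 2 = 24
  Connector erosion: 5 × 3 × 6 = 90
  Nozzle intermittent contact: 9 × 10 × 9 = 810
RPN > 209: Thread misalignment (315), Insufficient potting (240), Nozzle intermittent contact (810).
Sum: 315 + 240 + 810 = 1365.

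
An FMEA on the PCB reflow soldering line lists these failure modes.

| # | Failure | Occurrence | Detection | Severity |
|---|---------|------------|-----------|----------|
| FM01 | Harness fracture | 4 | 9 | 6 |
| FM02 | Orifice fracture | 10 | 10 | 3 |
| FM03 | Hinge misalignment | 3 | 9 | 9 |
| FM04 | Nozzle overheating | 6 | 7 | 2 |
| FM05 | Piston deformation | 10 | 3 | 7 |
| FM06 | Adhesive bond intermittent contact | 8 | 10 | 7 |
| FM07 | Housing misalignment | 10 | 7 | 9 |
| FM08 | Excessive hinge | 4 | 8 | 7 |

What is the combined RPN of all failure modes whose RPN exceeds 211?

RPN = Severity × Occurrence × Detection:
  FM01: 6 × 4 × 9 = 216
  FM02: 3 × 10 × 10 = 300
  FM03: 9 × 3 × 9 = 243
  FM04: 2 × 6 × 7 = 84
  FM05: 7 × 10 × 3 = 210
  FM06: 7 × 8 × 10 = 560
  FM07: 9 × 10 × 7 = 630
  FM08: 7 × 4 × 8 = 224
RPN > 211: FM01 (216), FM02 (300), FM03 (243), FM06 (560), FM07 (630), FM08 (224).
Sum: 216 + 300 + 243 + 560 + 630 + 224 = 2173.

2173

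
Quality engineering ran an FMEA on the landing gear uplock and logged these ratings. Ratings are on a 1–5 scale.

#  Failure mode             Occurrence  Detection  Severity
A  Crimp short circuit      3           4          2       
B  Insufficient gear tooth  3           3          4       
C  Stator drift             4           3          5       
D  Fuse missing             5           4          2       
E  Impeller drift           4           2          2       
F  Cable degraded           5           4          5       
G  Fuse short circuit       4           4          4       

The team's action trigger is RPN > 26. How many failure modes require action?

5

RPN = Severity × Occurrence × Detection:
  A: 2 × 3 × 4 = 24
  B: 4 × 3 × 3 = 36
  C: 5 × 4 × 3 = 60
  D: 2 × 5 × 4 = 40
  E: 2 × 4 × 2 = 16
  F: 5 × 5 × 4 = 100
  G: 4 × 4 × 4 = 64
Modes with RPN > 26: B (36), C (60), D (40), F (100), G (64) → 5.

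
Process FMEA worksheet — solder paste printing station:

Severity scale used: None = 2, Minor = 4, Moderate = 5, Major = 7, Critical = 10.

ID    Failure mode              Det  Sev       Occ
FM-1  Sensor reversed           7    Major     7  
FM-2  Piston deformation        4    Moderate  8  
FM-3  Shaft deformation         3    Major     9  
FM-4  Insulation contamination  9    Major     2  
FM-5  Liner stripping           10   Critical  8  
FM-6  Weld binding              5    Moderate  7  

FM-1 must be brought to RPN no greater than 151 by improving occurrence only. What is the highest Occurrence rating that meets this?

FM-1: S=7, O=7, D=7 → current RPN = 343.
Fixed product = 49. Need 49 × O ≤ 151, so O ≤ 151/49 = 3.08.
Maximum integer Occurrence rating = 3 (gives RPN 147; O=4 would give 196 > 151).

3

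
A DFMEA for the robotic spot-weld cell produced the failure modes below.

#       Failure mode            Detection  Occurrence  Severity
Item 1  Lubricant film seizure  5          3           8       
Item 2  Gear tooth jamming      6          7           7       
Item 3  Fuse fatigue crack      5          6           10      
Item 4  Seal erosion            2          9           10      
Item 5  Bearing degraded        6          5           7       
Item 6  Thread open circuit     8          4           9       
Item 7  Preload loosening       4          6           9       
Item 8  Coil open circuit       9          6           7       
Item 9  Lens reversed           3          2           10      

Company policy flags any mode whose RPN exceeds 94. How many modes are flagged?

8

RPN = Severity × Occurrence × Detection:
  Item 1: 8 × 3 × 5 = 120
  Item 2: 7 × 7 × 6 = 294
  Item 3: 10 × 6 × 5 = 300
  Item 4: 10 × 9 × 2 = 180
  Item 5: 7 × 5 × 6 = 210
  Item 6: 9 × 4 × 8 = 288
  Item 7: 9 × 6 × 4 = 216
  Item 8: 7 × 6 × 9 = 378
  Item 9: 10 × 2 × 3 = 60
Modes with RPN > 94: Item 1 (120), Item 2 (294), Item 3 (300), Item 4 (180), Item 5 (210), Item 6 (288), Item 7 (216), Item 8 (378) → 8.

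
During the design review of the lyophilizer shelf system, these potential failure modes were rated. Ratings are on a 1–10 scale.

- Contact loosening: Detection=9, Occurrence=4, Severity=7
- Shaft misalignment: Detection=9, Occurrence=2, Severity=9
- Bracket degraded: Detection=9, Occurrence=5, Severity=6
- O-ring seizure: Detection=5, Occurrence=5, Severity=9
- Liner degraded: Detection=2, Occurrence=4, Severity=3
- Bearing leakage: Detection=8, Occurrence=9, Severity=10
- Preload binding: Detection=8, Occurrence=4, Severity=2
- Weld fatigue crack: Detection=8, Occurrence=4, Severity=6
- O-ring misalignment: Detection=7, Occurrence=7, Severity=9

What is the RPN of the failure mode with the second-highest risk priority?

441

RPN = Severity × Occurrence × Detection:
  Contact loosening: 7 × 4 × 9 = 252
  Shaft misalignment: 9 × 2 × 9 = 162
  Bracket degraded: 6 × 5 × 9 = 270
  O-ring seizure: 9 × 5 × 5 = 225
  Liner degraded: 3 × 4 × 2 = 24
  Bearing leakage: 10 × 9 × 8 = 720
  Preload binding: 2 × 4 × 8 = 64
  Weld fatigue crack: 6 × 4 × 8 = 192
  O-ring misalignment: 9 × 7 × 7 = 441
Sorted descending: 720, 441, 270, 252, 225, 192, 162, 64, 24.
The second-highest RPN is 441 (O-ring misalignment).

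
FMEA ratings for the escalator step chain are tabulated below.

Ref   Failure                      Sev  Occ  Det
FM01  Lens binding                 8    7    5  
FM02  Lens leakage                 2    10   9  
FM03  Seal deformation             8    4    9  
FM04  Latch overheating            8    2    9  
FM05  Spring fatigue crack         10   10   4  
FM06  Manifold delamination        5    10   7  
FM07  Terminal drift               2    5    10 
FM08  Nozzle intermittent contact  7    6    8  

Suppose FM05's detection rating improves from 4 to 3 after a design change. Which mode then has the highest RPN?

RPN = Severity × Occurrence × Detection:
  FM01: 8 × 7 × 5 = 280
  FM02: 2 × 10 × 9 = 180
  FM03: 8 × 4 × 9 = 288
  FM04: 8 × 2 × 9 = 144
  FM05: 10 × 10 × 4 = 400
  FM06: 5 × 10 × 7 = 350
  FM07: 2 × 5 × 10 = 100
  FM08: 7 × 6 × 8 = 336
After action: FM05 → 10 × 10 × 3 = 300.
Revised RPNs: FM06=350, FM08=336, FM05=300, FM03=288, FM01=280, FM02=180, FM04=144, FM07=100.
Highest is now FM06 (350).

FM06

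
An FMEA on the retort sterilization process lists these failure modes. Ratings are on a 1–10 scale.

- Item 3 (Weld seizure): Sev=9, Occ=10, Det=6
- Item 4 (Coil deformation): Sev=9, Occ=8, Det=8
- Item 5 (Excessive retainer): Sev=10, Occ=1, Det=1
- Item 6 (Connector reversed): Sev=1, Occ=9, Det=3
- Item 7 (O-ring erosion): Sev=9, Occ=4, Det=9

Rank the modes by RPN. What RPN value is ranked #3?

RPN = Severity × Occurrence × Detection:
  Item 3: 9 × 10 × 6 = 540
  Item 4: 9 × 8 × 8 = 576
  Item 5: 10 × 1 × 1 = 10
  Item 6: 1 × 9 × 3 = 27
  Item 7: 9 × 4 × 9 = 324
Sorted descending: 576, 540, 324, 27, 10.
The third-highest RPN is 324 (Item 7).

324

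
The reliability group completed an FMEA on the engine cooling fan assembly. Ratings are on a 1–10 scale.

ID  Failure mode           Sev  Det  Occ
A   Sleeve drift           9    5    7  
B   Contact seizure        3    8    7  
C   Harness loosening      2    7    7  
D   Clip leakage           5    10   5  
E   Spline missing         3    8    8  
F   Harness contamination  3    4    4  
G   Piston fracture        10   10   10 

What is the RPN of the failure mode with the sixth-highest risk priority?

RPN = Severity × Occurrence × Detection:
  A: 9 × 7 × 5 = 315
  B: 3 × 7 × 8 = 168
  C: 2 × 7 × 7 = 98
  D: 5 × 5 × 10 = 250
  E: 3 × 8 × 8 = 192
  F: 3 × 4 × 4 = 48
  G: 10 × 10 × 10 = 1000
Sorted descending: 1000, 315, 250, 192, 168, 98, 48.
The sixth-highest RPN is 98 (C).

98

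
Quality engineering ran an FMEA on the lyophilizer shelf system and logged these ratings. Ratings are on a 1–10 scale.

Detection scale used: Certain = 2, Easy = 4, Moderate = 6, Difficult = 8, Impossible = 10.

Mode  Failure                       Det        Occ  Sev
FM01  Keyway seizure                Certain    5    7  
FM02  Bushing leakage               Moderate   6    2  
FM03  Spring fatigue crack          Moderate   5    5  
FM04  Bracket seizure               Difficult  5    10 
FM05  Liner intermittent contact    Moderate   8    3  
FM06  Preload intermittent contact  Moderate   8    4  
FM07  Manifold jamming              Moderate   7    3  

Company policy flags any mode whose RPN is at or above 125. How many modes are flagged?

RPN = Severity × Occurrence × Detection:
  FM01: 7 × 5 × 2 = 70
  FM02: 2 × 6 × 6 = 72
  FM03: 5 × 5 × 6 = 150
  FM04: 10 × 5 × 8 = 400
  FM05: 3 × 8 × 6 = 144
  FM06: 4 × 8 × 6 = 192
  FM07: 3 × 7 × 6 = 126
Modes with RPN ≥ 125: FM03 (150), FM04 (400), FM05 (144), FM06 (192), FM07 (126) → 5.

5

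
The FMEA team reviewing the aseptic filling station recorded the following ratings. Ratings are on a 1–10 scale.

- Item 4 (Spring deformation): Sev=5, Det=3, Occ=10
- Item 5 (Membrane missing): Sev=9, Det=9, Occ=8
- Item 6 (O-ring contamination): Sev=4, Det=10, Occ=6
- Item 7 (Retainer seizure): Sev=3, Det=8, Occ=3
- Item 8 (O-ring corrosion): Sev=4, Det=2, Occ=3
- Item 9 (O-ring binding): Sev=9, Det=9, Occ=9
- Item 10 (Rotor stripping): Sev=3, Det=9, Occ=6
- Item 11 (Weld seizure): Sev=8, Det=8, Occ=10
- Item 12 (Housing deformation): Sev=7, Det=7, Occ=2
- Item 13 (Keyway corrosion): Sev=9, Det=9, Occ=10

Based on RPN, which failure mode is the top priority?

Item 13

RPN = Severity × Occurrence × Detection:
  Item 4: 5 × 10 × 3 = 150
  Item 5: 9 × 8 × 9 = 648
  Item 6: 4 × 6 × 10 = 240
  Item 7: 3 × 3 × 8 = 72
  Item 8: 4 × 3 × 2 = 24
  Item 9: 9 × 9 × 9 = 729
  Item 10: 3 × 6 × 9 = 162
  Item 11: 8 × 10 × 8 = 640
  Item 12: 7 × 2 × 7 = 98
  Item 13: 9 × 10 × 9 = 810
Highest RPN is 810 → Item 13.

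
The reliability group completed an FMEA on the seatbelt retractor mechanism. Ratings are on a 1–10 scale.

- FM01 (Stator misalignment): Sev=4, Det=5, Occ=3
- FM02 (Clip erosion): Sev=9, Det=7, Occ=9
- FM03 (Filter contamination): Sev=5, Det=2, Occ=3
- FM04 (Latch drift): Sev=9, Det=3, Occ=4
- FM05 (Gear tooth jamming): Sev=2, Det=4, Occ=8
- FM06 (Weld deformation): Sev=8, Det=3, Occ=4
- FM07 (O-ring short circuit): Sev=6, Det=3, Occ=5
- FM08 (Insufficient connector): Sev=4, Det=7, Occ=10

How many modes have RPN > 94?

4

RPN = Severity × Occurrence × Detection:
  FM01: 4 × 3 × 5 = 60
  FM02: 9 × 9 × 7 = 567
  FM03: 5 × 3 × 2 = 30
  FM04: 9 × 4 × 3 = 108
  FM05: 2 × 8 × 4 = 64
  FM06: 8 × 4 × 3 = 96
  FM07: 6 × 5 × 3 = 90
  FM08: 4 × 10 × 7 = 280
Modes with RPN > 94: FM02 (567), FM04 (108), FM06 (96), FM08 (280) → 4.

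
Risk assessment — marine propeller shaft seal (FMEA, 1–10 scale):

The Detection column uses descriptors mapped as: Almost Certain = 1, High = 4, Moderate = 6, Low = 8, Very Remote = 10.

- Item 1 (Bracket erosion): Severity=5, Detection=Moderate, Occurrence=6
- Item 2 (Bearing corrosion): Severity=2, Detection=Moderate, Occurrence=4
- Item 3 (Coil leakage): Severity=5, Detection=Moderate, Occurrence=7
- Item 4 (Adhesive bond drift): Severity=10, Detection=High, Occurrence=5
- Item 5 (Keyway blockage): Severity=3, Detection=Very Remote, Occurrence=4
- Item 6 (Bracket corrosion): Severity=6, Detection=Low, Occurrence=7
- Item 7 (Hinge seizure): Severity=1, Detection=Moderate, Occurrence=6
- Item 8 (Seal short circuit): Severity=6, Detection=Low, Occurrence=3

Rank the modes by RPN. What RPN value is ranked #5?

RPN = Severity × Occurrence × Detection:
  Item 1: 5 × 6 × 6 = 180
  Item 2: 2 × 4 × 6 = 48
  Item 3: 5 × 7 × 6 = 210
  Item 4: 10 × 5 × 4 = 200
  Item 5: 3 × 4 × 10 = 120
  Item 6: 6 × 7 × 8 = 336
  Item 7: 1 × 6 × 6 = 36
  Item 8: 6 × 3 × 8 = 144
Sorted descending: 336, 210, 200, 180, 144, 120, 48, 36.
The fifth-highest RPN is 144 (Item 8).

144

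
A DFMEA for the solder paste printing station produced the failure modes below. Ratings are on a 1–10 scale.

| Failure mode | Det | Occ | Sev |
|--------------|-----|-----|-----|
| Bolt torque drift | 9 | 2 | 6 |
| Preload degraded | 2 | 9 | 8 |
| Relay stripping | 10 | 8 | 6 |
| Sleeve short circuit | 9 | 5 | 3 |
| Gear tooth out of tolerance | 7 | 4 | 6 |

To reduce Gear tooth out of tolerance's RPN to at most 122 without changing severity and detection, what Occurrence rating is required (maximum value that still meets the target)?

2

Gear tooth out of tolerance: S=6, O=4, D=7 → current RPN = 168.
Fixed product = 42. Need 42 × O ≤ 122, so O ≤ 122/42 = 2.90.
Maximum integer Occurrence rating = 2 (gives RPN 84; O=3 would give 126 > 122).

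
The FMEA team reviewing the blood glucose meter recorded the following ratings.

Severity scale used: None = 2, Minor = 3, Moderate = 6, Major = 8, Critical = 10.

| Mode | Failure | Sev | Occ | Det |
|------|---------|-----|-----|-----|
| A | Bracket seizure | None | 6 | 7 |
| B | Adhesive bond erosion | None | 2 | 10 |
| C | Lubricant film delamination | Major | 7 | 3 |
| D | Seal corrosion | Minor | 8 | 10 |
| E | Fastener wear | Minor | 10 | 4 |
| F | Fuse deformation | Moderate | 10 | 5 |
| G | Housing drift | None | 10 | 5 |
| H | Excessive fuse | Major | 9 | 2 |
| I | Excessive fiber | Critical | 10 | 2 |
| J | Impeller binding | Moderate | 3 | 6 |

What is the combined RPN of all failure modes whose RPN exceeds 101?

RPN = Severity × Occurrence × Detection:
  A: 2 × 6 × 7 = 84
  B: 2 × 2 × 10 = 40
  C: 8 × 7 × 3 = 168
  D: 3 × 8 × 10 = 240
  E: 3 × 10 × 4 = 120
  F: 6 × 10 × 5 = 300
  G: 2 × 10 × 5 = 100
  H: 8 × 9 × 2 = 144
  I: 10 × 10 × 2 = 200
  J: 6 × 3 × 6 = 108
RPN > 101: C (168), D (240), E (120), F (300), H (144), I (200), J (108).
Sum: 168 + 240 + 120 + 300 + 144 + 200 + 108 = 1280.

1280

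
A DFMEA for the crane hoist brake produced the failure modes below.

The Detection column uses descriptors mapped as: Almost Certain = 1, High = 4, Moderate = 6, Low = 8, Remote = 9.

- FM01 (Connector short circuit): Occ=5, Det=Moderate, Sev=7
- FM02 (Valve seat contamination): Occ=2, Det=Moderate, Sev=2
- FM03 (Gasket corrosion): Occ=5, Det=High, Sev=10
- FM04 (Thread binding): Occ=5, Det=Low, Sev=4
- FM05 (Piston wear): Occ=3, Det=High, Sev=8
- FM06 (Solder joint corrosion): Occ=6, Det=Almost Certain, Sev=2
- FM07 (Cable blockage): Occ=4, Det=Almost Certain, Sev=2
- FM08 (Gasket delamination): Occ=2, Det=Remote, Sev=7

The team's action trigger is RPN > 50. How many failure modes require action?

RPN = Severity × Occurrence × Detection:
  FM01: 7 × 5 × 6 = 210
  FM02: 2 × 2 × 6 = 24
  FM03: 10 × 5 × 4 = 200
  FM04: 4 × 5 × 8 = 160
  FM05: 8 × 3 × 4 = 96
  FM06: 2 × 6 × 1 = 12
  FM07: 2 × 4 × 1 = 8
  FM08: 7 × 2 × 9 = 126
Modes with RPN > 50: FM01 (210), FM03 (200), FM04 (160), FM05 (96), FM08 (126) → 5.

5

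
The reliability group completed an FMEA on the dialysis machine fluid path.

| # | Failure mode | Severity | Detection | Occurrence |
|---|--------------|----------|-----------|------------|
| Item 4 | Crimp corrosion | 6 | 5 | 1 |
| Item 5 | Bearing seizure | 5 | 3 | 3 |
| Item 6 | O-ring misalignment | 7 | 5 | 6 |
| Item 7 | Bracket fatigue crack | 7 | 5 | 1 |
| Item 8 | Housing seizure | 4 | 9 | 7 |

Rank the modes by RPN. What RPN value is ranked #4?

RPN = Severity × Occurrence × Detection:
  Item 4: 6 × 1 × 5 = 30
  Item 5: 5 × 3 × 3 = 45
  Item 6: 7 × 6 × 5 = 210
  Item 7: 7 × 1 × 5 = 35
  Item 8: 4 × 7 × 9 = 252
Sorted descending: 252, 210, 45, 35, 30.
The fourth-highest RPN is 35 (Item 7).

35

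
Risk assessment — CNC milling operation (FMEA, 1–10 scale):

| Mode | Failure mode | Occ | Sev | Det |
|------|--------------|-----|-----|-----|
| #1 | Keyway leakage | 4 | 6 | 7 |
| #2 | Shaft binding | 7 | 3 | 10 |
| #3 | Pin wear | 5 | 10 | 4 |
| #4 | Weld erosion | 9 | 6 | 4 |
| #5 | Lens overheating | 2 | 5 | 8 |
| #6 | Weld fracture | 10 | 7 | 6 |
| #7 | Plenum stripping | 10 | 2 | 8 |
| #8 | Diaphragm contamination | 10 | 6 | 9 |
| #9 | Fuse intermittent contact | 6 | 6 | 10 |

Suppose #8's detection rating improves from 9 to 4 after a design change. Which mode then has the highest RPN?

#6

RPN = Severity × Occurrence × Detection:
  #1: 6 × 4 × 7 = 168
  #2: 3 × 7 × 10 = 210
  #3: 10 × 5 × 4 = 200
  #4: 6 × 9 × 4 = 216
  #5: 5 × 2 × 8 = 80
  #6: 7 × 10 × 6 = 420
  #7: 2 × 10 × 8 = 160
  #8: 6 × 10 × 9 = 540
  #9: 6 × 6 × 10 = 360
After action: #8 → 6 × 10 × 4 = 240.
Revised RPNs: #6=420, #9=360, #8=240, #4=216, #2=210, #3=200, #1=168, #7=160, #5=80.
Highest is now #6 (420).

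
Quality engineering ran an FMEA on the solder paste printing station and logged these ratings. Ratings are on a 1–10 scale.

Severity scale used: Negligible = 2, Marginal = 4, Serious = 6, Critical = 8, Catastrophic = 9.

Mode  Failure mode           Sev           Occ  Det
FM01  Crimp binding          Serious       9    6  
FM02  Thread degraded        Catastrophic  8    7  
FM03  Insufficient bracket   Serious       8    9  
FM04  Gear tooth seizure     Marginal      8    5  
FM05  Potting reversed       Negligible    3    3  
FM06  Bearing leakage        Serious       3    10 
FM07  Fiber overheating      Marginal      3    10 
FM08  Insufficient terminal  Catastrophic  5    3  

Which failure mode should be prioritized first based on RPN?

RPN = Severity × Occurrence × Detection:
  FM01: 6 × 9 × 6 = 324
  FM02: 9 × 8 × 7 = 504
  FM03: 6 × 8 × 9 = 432
  FM04: 4 × 8 × 5 = 160
  FM05: 2 × 3 × 3 = 18
  FM06: 6 × 3 × 10 = 180
  FM07: 4 × 3 × 10 = 120
  FM08: 9 × 5 × 3 = 135
Highest RPN is 504 → FM02.

FM02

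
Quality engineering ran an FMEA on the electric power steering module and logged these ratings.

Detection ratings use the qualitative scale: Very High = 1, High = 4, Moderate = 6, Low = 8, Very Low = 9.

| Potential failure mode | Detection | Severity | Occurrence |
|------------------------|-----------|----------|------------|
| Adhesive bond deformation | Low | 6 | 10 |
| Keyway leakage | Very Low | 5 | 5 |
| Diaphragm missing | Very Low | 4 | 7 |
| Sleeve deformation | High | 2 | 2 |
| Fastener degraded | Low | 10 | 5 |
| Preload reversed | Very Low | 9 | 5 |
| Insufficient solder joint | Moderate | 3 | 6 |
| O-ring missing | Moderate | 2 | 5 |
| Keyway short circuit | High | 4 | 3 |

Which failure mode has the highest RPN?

Adhesive bond deformation

RPN = Severity × Occurrence × Detection:
  Adhesive bond deformation: 6 × 10 × 8 = 480
  Keyway leakage: 5 × 5 × 9 = 225
  Diaphragm missing: 4 × 7 × 9 = 252
  Sleeve deformation: 2 × 2 × 4 = 16
  Fastener degraded: 10 × 5 × 8 = 400
  Preload reversed: 9 × 5 × 9 = 405
  Insufficient solder joint: 3 × 6 × 6 = 108
  O-ring missing: 2 × 5 × 6 = 60
  Keyway short circuit: 4 × 3 × 4 = 48
Highest RPN is 480 → Adhesive bond deformation.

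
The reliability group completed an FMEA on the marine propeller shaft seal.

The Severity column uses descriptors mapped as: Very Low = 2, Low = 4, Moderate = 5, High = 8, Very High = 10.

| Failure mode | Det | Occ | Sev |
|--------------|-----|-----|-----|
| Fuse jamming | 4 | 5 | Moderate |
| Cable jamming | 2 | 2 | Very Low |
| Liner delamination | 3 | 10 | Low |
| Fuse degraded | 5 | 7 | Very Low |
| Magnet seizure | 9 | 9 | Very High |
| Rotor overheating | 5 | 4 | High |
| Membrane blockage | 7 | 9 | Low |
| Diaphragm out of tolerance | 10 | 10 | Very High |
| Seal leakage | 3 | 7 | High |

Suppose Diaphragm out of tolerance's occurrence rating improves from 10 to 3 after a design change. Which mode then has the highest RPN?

Magnet seizure

RPN = Severity × Occurrence × Detection:
  Fuse jamming: 5 × 5 × 4 = 100
  Cable jamming: 2 × 2 × 2 = 8
  Liner delamination: 4 × 10 × 3 = 120
  Fuse degraded: 2 × 7 × 5 = 70
  Magnet seizure: 10 × 9 × 9 = 810
  Rotor overheating: 8 × 4 × 5 = 160
  Membrane blockage: 4 × 9 × 7 = 252
  Diaphragm out of tolerance: 10 × 10 × 10 = 1000
  Seal leakage: 8 × 7 × 3 = 168
After action: Diaphragm out of tolerance → 10 × 3 × 10 = 300.
Revised RPNs: Magnet seizure=810, Diaphragm out of tolerance=300, Membrane blockage=252, Seal leakage=168, Rotor overheating=160, Liner delamination=120, Fuse jamming=100, Fuse degraded=70, Cable jamming=8.
Highest is now Magnet seizure (810).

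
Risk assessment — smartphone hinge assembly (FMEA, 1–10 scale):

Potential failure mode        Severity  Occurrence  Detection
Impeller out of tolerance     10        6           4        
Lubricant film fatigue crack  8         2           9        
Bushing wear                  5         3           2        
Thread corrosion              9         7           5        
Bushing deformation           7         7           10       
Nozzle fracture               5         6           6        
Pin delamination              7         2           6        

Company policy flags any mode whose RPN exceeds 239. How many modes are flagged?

RPN = Severity × Occurrence × Detection:
  Impeller out of tolerance: 10 × 6 × 4 = 240
  Lubricant film fatigue crack: 8 × 2 × 9 = 144
  Bushing wear: 5 × 3 × 2 = 30
  Thread corrosion: 9 × 7 × 5 = 315
  Bushing deformation: 7 × 7 × 10 = 490
  Nozzle fracture: 5 × 6 × 6 = 180
  Pin delamination: 7 × 2 × 6 = 84
Modes with RPN > 239: Impeller out of tolerance (240), Thread corrosion (315), Bushing deformation (490) → 3.

3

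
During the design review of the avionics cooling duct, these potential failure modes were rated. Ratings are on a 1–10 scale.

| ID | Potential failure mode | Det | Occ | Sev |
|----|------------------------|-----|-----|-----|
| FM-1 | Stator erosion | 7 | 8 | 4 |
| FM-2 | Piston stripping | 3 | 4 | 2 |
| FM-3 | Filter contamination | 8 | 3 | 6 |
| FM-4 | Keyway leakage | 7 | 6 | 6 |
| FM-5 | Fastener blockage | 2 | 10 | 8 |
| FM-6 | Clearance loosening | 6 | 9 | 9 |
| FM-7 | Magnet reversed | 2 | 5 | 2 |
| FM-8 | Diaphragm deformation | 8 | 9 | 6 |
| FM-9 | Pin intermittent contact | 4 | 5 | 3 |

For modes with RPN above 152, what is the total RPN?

RPN = Severity × Occurrence × Detection:
  FM-1: 4 × 8 × 7 = 224
  FM-2: 2 × 4 × 3 = 24
  FM-3: 6 × 3 × 8 = 144
  FM-4: 6 × 6 × 7 = 252
  FM-5: 8 × 10 × 2 = 160
  FM-6: 9 × 9 × 6 = 486
  FM-7: 2 × 5 × 2 = 20
  FM-8: 6 × 9 × 8 = 432
  FM-9: 3 × 5 × 4 = 60
RPN > 152: FM-1 (224), FM-4 (252), FM-5 (160), FM-6 (486), FM-8 (432).
Sum: 224 + 252 + 160 + 486 + 432 = 1554.

1554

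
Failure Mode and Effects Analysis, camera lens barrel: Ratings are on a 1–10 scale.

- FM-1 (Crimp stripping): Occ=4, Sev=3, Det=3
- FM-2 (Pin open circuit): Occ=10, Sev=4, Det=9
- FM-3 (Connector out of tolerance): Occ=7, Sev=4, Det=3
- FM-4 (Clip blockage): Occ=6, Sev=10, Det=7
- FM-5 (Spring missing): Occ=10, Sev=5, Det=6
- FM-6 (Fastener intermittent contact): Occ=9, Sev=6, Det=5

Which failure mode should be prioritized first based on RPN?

FM-4

RPN = Severity × Occurrence × Detection:
  FM-1: 3 × 4 × 3 = 36
  FM-2: 4 × 10 × 9 = 360
  FM-3: 4 × 7 × 3 = 84
  FM-4: 10 × 6 × 7 = 420
  FM-5: 5 × 10 × 6 = 300
  FM-6: 6 × 9 × 5 = 270
Highest RPN is 420 → FM-4.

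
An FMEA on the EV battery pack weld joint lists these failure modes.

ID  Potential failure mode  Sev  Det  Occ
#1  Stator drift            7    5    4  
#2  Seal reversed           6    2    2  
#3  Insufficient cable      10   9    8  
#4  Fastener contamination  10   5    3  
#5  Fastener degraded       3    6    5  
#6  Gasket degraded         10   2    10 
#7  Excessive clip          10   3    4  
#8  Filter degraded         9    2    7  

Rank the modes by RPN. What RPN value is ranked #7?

RPN = Severity × Occurrence × Detection:
  #1: 7 × 4 × 5 = 140
  #2: 6 × 2 × 2 = 24
  #3: 10 × 8 × 9 = 720
  #4: 10 × 3 × 5 = 150
  #5: 3 × 5 × 6 = 90
  #6: 10 × 10 × 2 = 200
  #7: 10 × 4 × 3 = 120
  #8: 9 × 7 × 2 = 126
Sorted descending: 720, 200, 150, 140, 126, 120, 90, 24.
The seventh-highest RPN is 90 (#5).

90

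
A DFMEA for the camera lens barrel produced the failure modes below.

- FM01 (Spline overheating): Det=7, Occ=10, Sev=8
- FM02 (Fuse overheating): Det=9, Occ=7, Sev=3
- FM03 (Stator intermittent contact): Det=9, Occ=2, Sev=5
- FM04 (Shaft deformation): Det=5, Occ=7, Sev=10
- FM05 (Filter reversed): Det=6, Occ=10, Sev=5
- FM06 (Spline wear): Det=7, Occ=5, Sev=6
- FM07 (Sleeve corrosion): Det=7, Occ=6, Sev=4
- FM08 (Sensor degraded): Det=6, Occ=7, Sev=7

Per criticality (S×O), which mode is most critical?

FM01

Criticality = Severity × Occurrence:
  FM01: 8 × 10 = 80
  FM02: 3 × 7 = 21
  FM03: 5 × 2 = 10
  FM04: 10 × 7 = 70
  FM05: 5 × 10 = 50
  FM06: 6 × 5 = 30
  FM07: 4 × 6 = 24
  FM08: 7 × 7 = 49
Highest criticality is 80 → FM01.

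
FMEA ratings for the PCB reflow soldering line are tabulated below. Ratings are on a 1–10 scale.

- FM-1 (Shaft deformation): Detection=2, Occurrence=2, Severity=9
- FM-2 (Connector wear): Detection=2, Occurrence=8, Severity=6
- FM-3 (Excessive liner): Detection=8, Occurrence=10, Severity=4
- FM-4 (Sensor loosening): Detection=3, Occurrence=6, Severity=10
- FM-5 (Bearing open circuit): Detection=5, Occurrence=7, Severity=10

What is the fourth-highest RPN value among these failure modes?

96

RPN = Severity × Occurrence × Detection:
  FM-1: 9 × 2 × 2 = 36
  FM-2: 6 × 8 × 2 = 96
  FM-3: 4 × 10 × 8 = 320
  FM-4: 10 × 6 × 3 = 180
  FM-5: 10 × 7 × 5 = 350
Sorted descending: 350, 320, 180, 96, 36.
The fourth-highest RPN is 96 (FM-2).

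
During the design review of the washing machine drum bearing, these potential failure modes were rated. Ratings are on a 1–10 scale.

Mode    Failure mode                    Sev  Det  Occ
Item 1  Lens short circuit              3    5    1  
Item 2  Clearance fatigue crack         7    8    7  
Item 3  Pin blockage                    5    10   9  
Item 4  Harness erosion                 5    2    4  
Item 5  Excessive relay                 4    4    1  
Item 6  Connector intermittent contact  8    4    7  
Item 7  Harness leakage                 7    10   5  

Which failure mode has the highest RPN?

RPN = Severity × Occurrence × Detection:
  Item 1: 3 × 1 × 5 = 15
  Item 2: 7 × 7 × 8 = 392
  Item 3: 5 × 9 × 10 = 450
  Item 4: 5 × 4 × 2 = 40
  Item 5: 4 × 1 × 4 = 16
  Item 6: 8 × 7 × 4 = 224
  Item 7: 7 × 5 × 10 = 350
Highest RPN is 450 → Item 3.

Item 3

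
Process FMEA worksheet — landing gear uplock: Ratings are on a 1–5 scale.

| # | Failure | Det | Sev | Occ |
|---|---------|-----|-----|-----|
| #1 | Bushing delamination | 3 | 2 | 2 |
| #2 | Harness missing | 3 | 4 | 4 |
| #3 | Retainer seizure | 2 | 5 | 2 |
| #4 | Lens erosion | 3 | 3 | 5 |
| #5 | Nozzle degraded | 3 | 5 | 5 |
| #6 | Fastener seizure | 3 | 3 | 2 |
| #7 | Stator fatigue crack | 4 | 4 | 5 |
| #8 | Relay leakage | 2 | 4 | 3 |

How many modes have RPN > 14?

RPN = Severity × Occurrence × Detection:
  #1: 2 × 2 × 3 = 12
  #2: 4 × 4 × 3 = 48
  #3: 5 × 2 × 2 = 20
  #4: 3 × 5 × 3 = 45
  #5: 5 × 5 × 3 = 75
  #6: 3 × 2 × 3 = 18
  #7: 4 × 5 × 4 = 80
  #8: 4 × 3 × 2 = 24
Modes with RPN > 14: #2 (48), #3 (20), #4 (45), #5 (75), #6 (18), #7 (80), #8 (24) → 7.

7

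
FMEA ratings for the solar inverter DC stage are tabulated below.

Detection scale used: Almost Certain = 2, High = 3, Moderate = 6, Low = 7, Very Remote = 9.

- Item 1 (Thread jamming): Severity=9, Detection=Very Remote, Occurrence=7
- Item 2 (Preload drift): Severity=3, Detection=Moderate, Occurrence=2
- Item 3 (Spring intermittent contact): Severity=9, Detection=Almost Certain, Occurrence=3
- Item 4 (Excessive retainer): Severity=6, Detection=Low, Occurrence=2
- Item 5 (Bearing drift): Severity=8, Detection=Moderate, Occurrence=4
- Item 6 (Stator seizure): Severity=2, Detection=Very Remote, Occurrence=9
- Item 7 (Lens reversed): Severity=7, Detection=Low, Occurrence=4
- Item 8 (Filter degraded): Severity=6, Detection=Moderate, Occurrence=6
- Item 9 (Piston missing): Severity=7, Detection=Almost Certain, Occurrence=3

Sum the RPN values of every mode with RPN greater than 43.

RPN = Severity × Occurrence × Detection:
  Item 1: 9 × 7 × 9 = 567
  Item 2: 3 × 2 × 6 = 36
  Item 3: 9 × 3 × 2 = 54
  Item 4: 6 × 2 × 7 = 84
  Item 5: 8 × 4 × 6 = 192
  Item 6: 2 × 9 × 9 = 162
  Item 7: 7 × 4 × 7 = 196
  Item 8: 6 × 6 × 6 = 216
  Item 9: 7 × 3 × 2 = 42
RPN > 43: Item 1 (567), Item 3 (54), Item 4 (84), Item 5 (192), Item 6 (162), Item 7 (196), Item 8 (216).
Sum: 567 + 54 + 84 + 192 + 162 + 196 + 216 = 1471.

1471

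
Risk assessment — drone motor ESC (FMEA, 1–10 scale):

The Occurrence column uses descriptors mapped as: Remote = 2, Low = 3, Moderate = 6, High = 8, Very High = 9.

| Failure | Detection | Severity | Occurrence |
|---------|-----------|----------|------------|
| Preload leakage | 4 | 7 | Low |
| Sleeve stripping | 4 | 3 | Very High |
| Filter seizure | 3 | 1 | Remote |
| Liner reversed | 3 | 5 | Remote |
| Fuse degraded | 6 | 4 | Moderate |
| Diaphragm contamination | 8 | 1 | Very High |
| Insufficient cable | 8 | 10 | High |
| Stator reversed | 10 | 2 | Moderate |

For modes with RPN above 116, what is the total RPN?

904

RPN = Severity × Occurrence × Detection:
  Preload leakage: 7 × 3 × 4 = 84
  Sleeve stripping: 3 × 9 × 4 = 108
  Filter seizure: 1 × 2 × 3 = 6
  Liner reversed: 5 × 2 × 3 = 30
  Fuse degraded: 4 × 6 × 6 = 144
  Diaphragm contamination: 1 × 9 × 8 = 72
  Insufficient cable: 10 × 8 × 8 = 640
  Stator reversed: 2 × 6 × 10 = 120
RPN > 116: Fuse degraded (144), Insufficient cable (640), Stator reversed (120).
Sum: 144 + 640 + 120 = 904.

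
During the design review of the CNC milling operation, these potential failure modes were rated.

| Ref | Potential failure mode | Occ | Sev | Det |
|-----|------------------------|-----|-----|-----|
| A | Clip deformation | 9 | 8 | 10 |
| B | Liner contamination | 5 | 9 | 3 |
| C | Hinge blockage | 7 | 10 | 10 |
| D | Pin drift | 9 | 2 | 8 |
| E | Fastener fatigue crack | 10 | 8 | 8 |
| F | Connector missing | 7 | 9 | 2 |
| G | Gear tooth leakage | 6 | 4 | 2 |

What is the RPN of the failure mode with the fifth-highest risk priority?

RPN = Severity × Occurrence × Detection:
  A: 8 × 9 × 10 = 720
  B: 9 × 5 × 3 = 135
  C: 10 × 7 × 10 = 700
  D: 2 × 9 × 8 = 144
  E: 8 × 10 × 8 = 640
  F: 9 × 7 × 2 = 126
  G: 4 × 6 × 2 = 48
Sorted descending: 720, 700, 640, 144, 135, 126, 48.
The fifth-highest RPN is 135 (B).

135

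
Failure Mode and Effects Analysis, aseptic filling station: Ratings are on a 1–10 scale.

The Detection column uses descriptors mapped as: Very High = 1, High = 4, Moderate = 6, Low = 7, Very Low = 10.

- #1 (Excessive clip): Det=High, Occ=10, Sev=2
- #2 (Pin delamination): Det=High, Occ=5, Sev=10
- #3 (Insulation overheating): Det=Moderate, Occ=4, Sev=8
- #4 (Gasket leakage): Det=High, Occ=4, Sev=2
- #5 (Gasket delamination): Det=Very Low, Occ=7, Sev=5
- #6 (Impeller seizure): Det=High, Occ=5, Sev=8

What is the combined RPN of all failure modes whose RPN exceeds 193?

550

RPN = Severity × Occurrence × Detection:
  #1: 2 × 10 × 4 = 80
  #2: 10 × 5 × 4 = 200
  #3: 8 × 4 × 6 = 192
  #4: 2 × 4 × 4 = 32
  #5: 5 × 7 × 10 = 350
  #6: 8 × 5 × 4 = 160
RPN > 193: #2 (200), #5 (350).
Sum: 200 + 350 = 550.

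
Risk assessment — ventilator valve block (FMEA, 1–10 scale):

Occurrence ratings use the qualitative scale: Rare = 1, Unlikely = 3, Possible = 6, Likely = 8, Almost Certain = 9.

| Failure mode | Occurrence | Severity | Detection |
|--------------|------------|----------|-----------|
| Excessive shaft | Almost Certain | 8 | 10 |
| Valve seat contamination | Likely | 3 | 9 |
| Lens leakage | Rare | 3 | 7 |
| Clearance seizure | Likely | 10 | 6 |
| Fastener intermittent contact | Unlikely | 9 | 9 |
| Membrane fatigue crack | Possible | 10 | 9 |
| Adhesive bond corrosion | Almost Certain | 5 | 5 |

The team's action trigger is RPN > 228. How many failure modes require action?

4

RPN = Severity × Occurrence × Detection:
  Excessive shaft: 8 × 9 × 10 = 720
  Valve seat contamination: 3 × 8 × 9 = 216
  Lens leakage: 3 × 1 × 7 = 21
  Clearance seizure: 10 × 8 × 6 = 480
  Fastener intermittent contact: 9 × 3 × 9 = 243
  Membrane fatigue crack: 10 × 6 × 9 = 540
  Adhesive bond corrosion: 5 × 9 × 5 = 225
Modes with RPN > 228: Excessive shaft (720), Clearance seizure (480), Fastener intermittent contact (243), Membrane fatigue crack (540) → 4.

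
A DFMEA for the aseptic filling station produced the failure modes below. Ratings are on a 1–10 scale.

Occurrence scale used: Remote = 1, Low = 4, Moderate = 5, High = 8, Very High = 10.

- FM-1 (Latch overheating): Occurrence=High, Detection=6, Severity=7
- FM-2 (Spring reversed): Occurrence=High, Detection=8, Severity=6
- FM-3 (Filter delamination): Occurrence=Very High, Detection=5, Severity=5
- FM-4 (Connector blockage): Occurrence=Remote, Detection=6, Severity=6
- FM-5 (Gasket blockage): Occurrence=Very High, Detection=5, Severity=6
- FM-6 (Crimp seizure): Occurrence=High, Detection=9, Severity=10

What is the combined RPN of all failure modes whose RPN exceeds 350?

1104

RPN = Severity × Occurrence × Detection:
  FM-1: 7 × 8 × 6 = 336
  FM-2: 6 × 8 × 8 = 384
  FM-3: 5 × 10 × 5 = 250
  FM-4: 6 × 1 × 6 = 36
  FM-5: 6 × 10 × 5 = 300
  FM-6: 10 × 8 × 9 = 720
RPN > 350: FM-2 (384), FM-6 (720).
Sum: 384 + 720 = 1104.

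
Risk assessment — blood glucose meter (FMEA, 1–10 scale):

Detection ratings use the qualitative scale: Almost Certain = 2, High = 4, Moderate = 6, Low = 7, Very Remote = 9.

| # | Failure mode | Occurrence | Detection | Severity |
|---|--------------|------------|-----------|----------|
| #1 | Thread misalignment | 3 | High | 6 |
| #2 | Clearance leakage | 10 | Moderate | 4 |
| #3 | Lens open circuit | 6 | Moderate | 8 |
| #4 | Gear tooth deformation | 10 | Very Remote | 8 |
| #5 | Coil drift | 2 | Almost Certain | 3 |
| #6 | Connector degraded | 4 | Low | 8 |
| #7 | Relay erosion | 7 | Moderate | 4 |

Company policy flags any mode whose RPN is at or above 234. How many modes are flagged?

3

RPN = Severity × Occurrence × Detection:
  #1: 6 × 3 × 4 = 72
  #2: 4 × 10 × 6 = 240
  #3: 8 × 6 × 6 = 288
  #4: 8 × 10 × 9 = 720
  #5: 3 × 2 × 2 = 12
  #6: 8 × 4 × 7 = 224
  #7: 4 × 7 × 6 = 168
Modes with RPN ≥ 234: #2 (240), #3 (288), #4 (720) → 3.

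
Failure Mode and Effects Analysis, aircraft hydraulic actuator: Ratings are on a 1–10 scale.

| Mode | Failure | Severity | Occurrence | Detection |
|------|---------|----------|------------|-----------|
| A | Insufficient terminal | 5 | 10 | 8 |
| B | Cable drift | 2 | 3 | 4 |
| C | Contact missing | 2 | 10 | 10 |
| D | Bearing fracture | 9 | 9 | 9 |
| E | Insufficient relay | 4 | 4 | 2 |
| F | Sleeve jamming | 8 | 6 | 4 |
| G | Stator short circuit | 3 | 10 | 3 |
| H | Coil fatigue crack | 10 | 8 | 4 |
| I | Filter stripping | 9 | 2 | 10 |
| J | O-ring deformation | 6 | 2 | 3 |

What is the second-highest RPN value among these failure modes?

RPN = Severity × Occurrence × Detection:
  A: 5 × 10 × 8 = 400
  B: 2 × 3 × 4 = 24
  C: 2 × 10 × 10 = 200
  D: 9 × 9 × 9 = 729
  E: 4 × 4 × 2 = 32
  F: 8 × 6 × 4 = 192
  G: 3 × 10 × 3 = 90
  H: 10 × 8 × 4 = 320
  I: 9 × 2 × 10 = 180
  J: 6 × 2 × 3 = 36
Sorted descending: 729, 400, 320, 200, 192, 180, 90, 36, 32, 24.
The second-highest RPN is 400 (A).

400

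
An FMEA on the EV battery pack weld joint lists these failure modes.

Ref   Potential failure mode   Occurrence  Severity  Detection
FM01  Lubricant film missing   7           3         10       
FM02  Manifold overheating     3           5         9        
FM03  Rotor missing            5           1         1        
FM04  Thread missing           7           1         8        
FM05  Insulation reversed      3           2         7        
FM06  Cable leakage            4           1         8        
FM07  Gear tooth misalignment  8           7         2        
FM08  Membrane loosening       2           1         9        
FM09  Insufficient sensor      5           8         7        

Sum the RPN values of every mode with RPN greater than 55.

793

RPN = Severity × Occurrence × Detection:
  FM01: 3 × 7 × 10 = 210
  FM02: 5 × 3 × 9 = 135
  FM03: 1 × 5 × 1 = 5
  FM04: 1 × 7 × 8 = 56
  FM05: 2 × 3 × 7 = 42
  FM06: 1 × 4 × 8 = 32
  FM07: 7 × 8 × 2 = 112
  FM08: 1 × 2 × 9 = 18
  FM09: 8 × 5 × 7 = 280
RPN > 55: FM01 (210), FM02 (135), FM04 (56), FM07 (112), FM09 (280).
Sum: 210 + 135 + 56 + 112 + 280 = 793.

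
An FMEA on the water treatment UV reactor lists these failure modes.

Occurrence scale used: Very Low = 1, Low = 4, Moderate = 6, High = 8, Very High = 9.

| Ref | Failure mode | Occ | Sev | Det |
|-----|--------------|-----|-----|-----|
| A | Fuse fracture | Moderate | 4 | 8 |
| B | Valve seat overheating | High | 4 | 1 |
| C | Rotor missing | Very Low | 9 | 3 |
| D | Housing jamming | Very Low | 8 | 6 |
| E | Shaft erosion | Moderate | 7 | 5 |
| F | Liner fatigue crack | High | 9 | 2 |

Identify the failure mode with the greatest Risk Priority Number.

E

RPN = Severity × Occurrence × Detection:
  A: 4 × 6 × 8 = 192
  B: 4 × 8 × 1 = 32
  C: 9 × 1 × 3 = 27
  D: 8 × 1 × 6 = 48
  E: 7 × 6 × 5 = 210
  F: 9 × 8 × 2 = 144
Highest RPN is 210 → E.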